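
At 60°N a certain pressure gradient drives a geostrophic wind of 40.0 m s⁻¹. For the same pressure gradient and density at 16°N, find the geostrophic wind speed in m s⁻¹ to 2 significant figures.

With the same pressure gradient and density, V_g ∝ 1/f ∝ 1/sin φ.
V₂ = V₁ · sin φ₁ / sin φ₂ = 40.0 × sin 60° / sin 16°
V₂ = 40.0 × 0.8660/0.2756 = 130 m s⁻¹

130 m s⁻¹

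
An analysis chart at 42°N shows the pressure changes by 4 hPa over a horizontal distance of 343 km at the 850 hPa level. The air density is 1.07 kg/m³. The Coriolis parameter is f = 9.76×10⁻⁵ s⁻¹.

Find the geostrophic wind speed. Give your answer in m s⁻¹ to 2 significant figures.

11 m s⁻¹

Pressure gradient: |∂P/∂n| = 400 Pa / 343000 m = 1.17×10⁻³ Pa/m
Geostrophic balance (pressure-gradient force = Coriolis force):
V_g = (1/(fρ)) |∂P/∂n| = 1.17×10⁻³ / (9.76×10⁻⁵ × 1.07) = 11.2 m/s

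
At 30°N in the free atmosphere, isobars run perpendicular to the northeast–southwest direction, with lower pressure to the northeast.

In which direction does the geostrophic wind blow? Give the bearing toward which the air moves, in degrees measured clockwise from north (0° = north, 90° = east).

135°

The pressure-gradient force points toward the northeast (bearing 045°).
Geostrophic balance: in the Northern Hemisphere the Coriolis force deflects motion to the right, so the geostrophic wind blows 90° to the right of the pressure-gradient force (low pressure on the left).
Rotating 045° by 90° clockwise gives 135° — the wind blows toward the southeast.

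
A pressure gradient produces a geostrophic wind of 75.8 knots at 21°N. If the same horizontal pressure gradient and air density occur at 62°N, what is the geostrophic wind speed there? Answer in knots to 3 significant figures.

30.8 knots

With the same pressure gradient and density, V_g ∝ 1/f ∝ 1/sin φ.
V₂ = V₁ · sin φ₁ / sin φ₂ = 75.8 × sin 21° / sin 62°
V₂ = 75.8 × 0.3584/0.8829 = 30.8 knots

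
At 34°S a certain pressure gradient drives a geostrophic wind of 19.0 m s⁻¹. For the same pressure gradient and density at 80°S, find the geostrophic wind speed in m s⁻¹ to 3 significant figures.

10.8 m s⁻¹

With the same pressure gradient and density, V_g ∝ 1/f ∝ 1/sin φ.
V₂ = V₁ · sin φ₁ / sin φ₂ = 19.0 × sin 34° / sin 80°
V₂ = 19.0 × 0.5592/0.9848 = 10.8 m s⁻¹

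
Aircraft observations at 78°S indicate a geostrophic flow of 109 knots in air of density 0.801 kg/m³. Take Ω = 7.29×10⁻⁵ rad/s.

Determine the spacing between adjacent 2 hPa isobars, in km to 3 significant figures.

Coriolis parameter at 78°S:
f = 2Ω sin φ = 2 × 7.29×10⁻⁵ × sin 78° = 1.43×10⁻⁴ s⁻¹
Wind speed in SI: 109 knots = 56.1 m/s
Geostrophic balance rearranged: |∂P/∂n| = f ρ V_g
|∂P/∂n| = 1.43×10⁻⁴ × 0.801 × 56.1 = 6.41×10⁻³ Pa/m
Isobar spacing: Δn = ΔP/|∂P/∂n| = 200 Pa / 6.41×10⁻³ Pa/m = 31223 m ≈ 31.2 km

31.2 km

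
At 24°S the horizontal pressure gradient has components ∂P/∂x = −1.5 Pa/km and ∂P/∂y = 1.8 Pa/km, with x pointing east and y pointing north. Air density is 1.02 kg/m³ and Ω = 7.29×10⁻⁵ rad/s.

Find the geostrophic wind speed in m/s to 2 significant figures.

39 m/s

Coriolis parameter at 24°S:
f = 2Ω sin φ = 2 × 7.29×10⁻⁵ × sin 24° = 5.93×10⁻⁵ s⁻¹
In the Southern Hemisphere f is negative: f = −5.93×10⁻⁵ s⁻¹.
Component geostrophic relations (x east, y north):
u_g = −(1/(fρ)) ∂P/∂y,  v_g = (1/(fρ)) ∂P/∂x
u_g = −(1.8×10⁻³)/(−5.93×10⁻⁵ × 1.02) = 29.8 m/s;  v_g = (−1.5×10⁻³)/(−5.93×10⁻⁵ × 1.02) = 24.8 m/s
|V_g| = √(u_g² + v_g²) = 38.7 m/s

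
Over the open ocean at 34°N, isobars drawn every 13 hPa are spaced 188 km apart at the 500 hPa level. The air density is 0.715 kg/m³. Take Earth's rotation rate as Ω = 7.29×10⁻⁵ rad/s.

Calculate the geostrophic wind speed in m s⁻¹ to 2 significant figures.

Coriolis parameter at 34°N:
f = 2Ω sin φ = 2 × 7.29×10⁻⁵ × sin 34° = 8.15×10⁻⁵ s⁻¹
Pressure gradient: |∂P/∂n| = 1300 Pa / 188000 m = 6.91×10⁻³ Pa/m
Geostrophic balance (pressure-gradient force = Coriolis force):
V_g = (1/(fρ)) |∂P/∂n| = 6.91×10⁻³ / (8.15×10⁻⁵ × 0.715) = 119 m/s

120 m s⁻¹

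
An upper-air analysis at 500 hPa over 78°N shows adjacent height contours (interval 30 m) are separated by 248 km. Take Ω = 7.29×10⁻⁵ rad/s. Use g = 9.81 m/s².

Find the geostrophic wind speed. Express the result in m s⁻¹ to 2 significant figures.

8.3 m s⁻¹

Coriolis parameter at 78°N:
f = 2Ω sin φ = 2 × 7.29×10⁻⁵ × sin 78° = 1.43×10⁻⁴ s⁻¹
Height gradient: |∂Z/∂n| = 30 m / 248000 m = 1.21×10⁻⁴
On a pressure surface, geostrophic balance gives V_g = (g/f)|∂Z/∂n|:
V_g = 9.81 × 1.21×10⁻⁴ / 1.43×10⁻⁴ = 8.32 m/s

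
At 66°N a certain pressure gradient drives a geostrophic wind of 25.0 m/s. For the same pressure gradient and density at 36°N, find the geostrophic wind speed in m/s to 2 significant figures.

With the same pressure gradient and density, V_g ∝ 1/f ∝ 1/sin φ.
V₂ = V₁ · sin φ₁ / sin φ₂ = 25.0 × sin 66° / sin 36°
V₂ = 25.0 × 0.9135/0.5878 = 39 m/s

39 m/s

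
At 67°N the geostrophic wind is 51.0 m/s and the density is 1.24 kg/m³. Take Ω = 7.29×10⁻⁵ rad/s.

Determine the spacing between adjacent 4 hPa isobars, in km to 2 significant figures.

Coriolis parameter at 67°N:
f = 2Ω sin φ = 2 × 7.29×10⁻⁵ × sin 67° = 1.34×10⁻⁴ s⁻¹
Geostrophic balance rearranged: |∂P/∂n| = f ρ V_g
|∂P/∂n| = 1.34×10⁻⁴ × 1.24 × 51.0 = 8.49×10⁻³ Pa/m
Isobar spacing: Δn = ΔP/|∂P/∂n| = 400 Pa / 8.49×10⁻³ Pa/m = 47129 m ≈ 47 km

47 km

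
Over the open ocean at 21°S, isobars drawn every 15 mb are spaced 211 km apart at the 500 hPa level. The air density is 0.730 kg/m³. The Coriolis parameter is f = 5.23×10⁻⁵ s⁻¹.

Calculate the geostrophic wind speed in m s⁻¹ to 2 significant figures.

Pressure gradient: |∂P/∂n| = 1500 Pa / 211000 m = 7.11×10⁻³ Pa/m
Geostrophic balance (pressure-gradient force = Coriolis force):
V_g = (1/(fρ)) |∂P/∂n| = 7.11×10⁻³ / (5.23×10⁻⁵ × 0.730) = 186 m/s

190 m s⁻¹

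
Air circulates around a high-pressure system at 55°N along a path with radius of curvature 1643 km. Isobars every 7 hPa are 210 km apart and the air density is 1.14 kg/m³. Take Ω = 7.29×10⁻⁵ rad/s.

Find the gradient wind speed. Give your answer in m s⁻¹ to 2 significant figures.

29 m s⁻¹

Coriolis parameter at 55°N:
f = 2Ω sin φ = 2 × 7.29×10⁻⁵ × sin 55° = 1.19×10⁻⁴ s⁻¹
Pressure gradient: |∂P/∂n| = 700 Pa / 210000 m = 3.33×10⁻³ Pa/m
Geostrophic speed: V_g = |∂P/∂n|/(fρ) = 3.33×10⁻³/(1.19×10⁻⁴ × 1.14) = 24.5 m/s
Around a high, pressure-gradient force acts outward with centrifugal, so Coriolis balances both:
fV = (1/ρ)|∂P/∂n| + V²/R  →  V² − fR·V + fR·V_g = 0
With fR = 1.19×10⁻⁴ × 1643×10³ m = 196 m/s:
V = [fR − √((fR)² − 4 fR V_g)]/2 = [196 − √(196² − 4×196×24.5)]/2 = 28.7 m/s
Supergeostrophic (V > V_g = 24.5 m/s), as expected around a high.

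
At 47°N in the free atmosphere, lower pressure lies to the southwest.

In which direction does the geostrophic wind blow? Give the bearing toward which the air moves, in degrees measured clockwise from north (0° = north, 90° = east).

The pressure-gradient force points toward the southwest (bearing 225°).
Geostrophic balance: in the Northern Hemisphere the Coriolis force deflects motion to the right, so the geostrophic wind blows 90° to the right of the pressure-gradient force (low pressure on the left).
Rotating 225° by 90° clockwise gives 315° — the wind blows toward the northwest.

315°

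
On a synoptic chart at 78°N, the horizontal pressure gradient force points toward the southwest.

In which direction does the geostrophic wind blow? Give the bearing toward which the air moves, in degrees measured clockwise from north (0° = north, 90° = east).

The pressure-gradient force points toward the southwest (bearing 225°).
Geostrophic balance: in the Northern Hemisphere the Coriolis force deflects motion to the right, so the geostrophic wind blows 90° to the right of the pressure-gradient force (low pressure on the left).
Rotating 225° by 90° clockwise gives 315° — the wind blows toward the northwest.

315°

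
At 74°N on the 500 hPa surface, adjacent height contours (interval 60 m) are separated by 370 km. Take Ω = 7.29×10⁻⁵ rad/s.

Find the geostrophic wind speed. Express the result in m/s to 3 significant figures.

Coriolis parameter at 74°N:
f = 2Ω sin φ = 2 × 7.29×10⁻⁵ × sin 74° = 1.40×10⁻⁴ s⁻¹
Height gradient: |∂Z/∂n| = 60 m / 370000 m = 1.62×10⁻⁴
On a pressure surface, geostrophic balance gives V_g = (g/f)|∂Z/∂n|:
V_g = 9.81 × 1.62×10⁻⁴ / 1.40×10⁻⁴ = 11.4 m/s

11.4 m/s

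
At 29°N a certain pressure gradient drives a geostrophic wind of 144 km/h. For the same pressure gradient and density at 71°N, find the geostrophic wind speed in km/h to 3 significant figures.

73.8 km/h

With the same pressure gradient and density, V_g ∝ 1/f ∝ 1/sin φ.
V₂ = V₁ · sin φ₁ / sin φ₂ = 144 × sin 29° / sin 71°
V₂ = 144 × 0.4848/0.9455 = 73.8 km/h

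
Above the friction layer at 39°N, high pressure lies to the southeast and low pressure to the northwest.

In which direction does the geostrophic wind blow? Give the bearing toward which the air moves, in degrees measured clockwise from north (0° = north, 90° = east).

045°

The pressure-gradient force points toward the northwest (bearing 315°).
Geostrophic balance: in the Northern Hemisphere the Coriolis force deflects motion to the right, so the geostrophic wind blows 90° to the right of the pressure-gradient force (low pressure on the left).
Rotating 315° by 90° clockwise gives 045° — the wind blows toward the northeast.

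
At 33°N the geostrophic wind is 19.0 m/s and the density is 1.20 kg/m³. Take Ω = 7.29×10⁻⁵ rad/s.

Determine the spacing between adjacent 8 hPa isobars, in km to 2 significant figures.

440 km

Coriolis parameter at 33°N:
f = 2Ω sin φ = 2 × 7.29×10⁻⁵ × sin 33° = 7.94×10⁻⁵ s⁻¹
Geostrophic balance rearranged: |∂P/∂n| = f ρ V_g
|∂P/∂n| = 7.94×10⁻⁵ × 1.20 × 19.0 = 1.81×10⁻³ Pa/m
Isobar spacing: Δn = ΔP/|∂P/∂n| = 800 Pa / 1.81×10⁻³ Pa/m = 441864 m ≈ 440 km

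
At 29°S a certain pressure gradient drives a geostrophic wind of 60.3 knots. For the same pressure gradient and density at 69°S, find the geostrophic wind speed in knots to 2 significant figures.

31 knots

With the same pressure gradient and density, V_g ∝ 1/f ∝ 1/sin φ.
V₂ = V₁ · sin φ₁ / sin φ₂ = 60.3 × sin 29° / sin 69°
V₂ = 60.3 × 0.4848/0.9336 = 31 knots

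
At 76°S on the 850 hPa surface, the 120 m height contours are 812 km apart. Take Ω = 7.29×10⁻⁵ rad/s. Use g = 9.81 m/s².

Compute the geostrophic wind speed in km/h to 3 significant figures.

Coriolis parameter at 76°S:
f = 2Ω sin φ = 2 × 7.29×10⁻⁵ × sin 76° = 1.41×10⁻⁴ s⁻¹
Height gradient: |∂Z/∂n| = 120 m / 812000 m = 1.48×10⁻⁴
On a pressure surface, geostrophic balance gives V_g = (g/f)|∂Z/∂n|:
V_g = 9.81 × 1.48×10⁻⁴ / 1.41×10⁻⁴ = 10.2 m/s
Converting: 10.2 m/s × 3.6 = 36.9 km/h

36.9 km/h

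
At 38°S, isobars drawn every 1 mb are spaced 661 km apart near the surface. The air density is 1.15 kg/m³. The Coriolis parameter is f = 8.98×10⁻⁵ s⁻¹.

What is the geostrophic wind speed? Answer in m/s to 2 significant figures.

Pressure gradient: |∂P/∂n| = 100 Pa / 661000 m = 1.51×10⁻⁴ Pa/m
Geostrophic balance (pressure-gradient force = Coriolis force):
V_g = (1/(fρ)) |∂P/∂n| = 1.51×10⁻⁴ / (8.98×10⁻⁵ × 1.15) = 1.46 m/s

1.5 m/s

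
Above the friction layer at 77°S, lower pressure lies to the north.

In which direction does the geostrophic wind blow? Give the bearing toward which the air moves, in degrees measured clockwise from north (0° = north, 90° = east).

270°

The pressure-gradient force points toward the north (bearing 000°).
Geostrophic balance: in the Southern Hemisphere the Coriolis force deflects motion to the left, so the geostrophic wind blows 90° to the left of the pressure-gradient force (low pressure on the right).
Rotating 000° by 90° counterclockwise gives 270° — the wind blows toward the west.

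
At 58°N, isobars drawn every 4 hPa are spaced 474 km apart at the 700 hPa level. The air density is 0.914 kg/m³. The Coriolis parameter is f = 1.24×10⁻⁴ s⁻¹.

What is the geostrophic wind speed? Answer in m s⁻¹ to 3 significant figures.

Pressure gradient: |∂P/∂n| = 400 Pa / 474000 m = 8.44×10⁻⁴ Pa/m
Geostrophic balance (pressure-gradient force = Coriolis force):
V_g = (1/(fρ)) |∂P/∂n| = 8.44×10⁻⁴ / (1.24×10⁻⁴ × 0.914) = 7.45 m/s

7.45 m s⁻¹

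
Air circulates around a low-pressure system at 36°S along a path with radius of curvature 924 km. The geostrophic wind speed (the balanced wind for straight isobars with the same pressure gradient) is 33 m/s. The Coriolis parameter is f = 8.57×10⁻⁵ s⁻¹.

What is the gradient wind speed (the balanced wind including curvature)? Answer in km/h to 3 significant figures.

90.2 km/h

Around a low, centrifugal force acts outward with Coriolis, so pressure-gradient force balances both:
(1/ρ)|∂P/∂n| = fV + V²/R  →  V² + fR·V − fR·V_g = 0
With fR = 8.57×10⁻⁵ × 924×10³ m = 79.2 m/s:
V = [−fR + √((fR)² + 4 fR V_g)]/2 = [−79.2 + √(79.2² + 4×79.2×33)]/2 = 25.1 m/s
Subgeostrophic (V < V_g = 33 m/s), as expected around a low.
Converting: 25.1 m/s × 3.6 = 90.2 km/h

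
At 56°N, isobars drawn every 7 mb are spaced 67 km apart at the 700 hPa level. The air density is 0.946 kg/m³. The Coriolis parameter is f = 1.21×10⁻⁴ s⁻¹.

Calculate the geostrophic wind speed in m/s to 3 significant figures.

Pressure gradient: |∂P/∂n| = 700 Pa / 67000 m = 1.04×10⁻² Pa/m
Geostrophic balance (pressure-gradient force = Coriolis force):
V_g = (1/(fρ)) |∂P/∂n| = 1.04×10⁻² / (1.21×10⁻⁴ × 0.946) = 91.3 m/s

91.3 m/s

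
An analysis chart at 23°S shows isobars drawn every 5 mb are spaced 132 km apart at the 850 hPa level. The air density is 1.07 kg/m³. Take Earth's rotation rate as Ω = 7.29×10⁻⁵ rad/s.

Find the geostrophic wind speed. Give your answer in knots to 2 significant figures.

Coriolis parameter at 23°S:
f = 2Ω sin φ = 2 × 7.29×10⁻⁵ × sin 23° = 5.70×10⁻⁵ s⁻¹
Pressure gradient: |∂P/∂n| = 500 Pa / 132000 m = 3.79×10⁻³ Pa/m
Geostrophic balance (pressure-gradient force = Coriolis force):
V_g = (1/(fρ)) |∂P/∂n| = 3.79×10⁻³ / (5.70×10⁻⁵ × 1.07) = 62.1 m/s
Converting: 62.1 m/s × 1.944 = 120 knots

120 knots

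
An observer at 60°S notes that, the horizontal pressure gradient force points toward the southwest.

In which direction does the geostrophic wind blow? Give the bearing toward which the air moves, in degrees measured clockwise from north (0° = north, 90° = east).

The pressure-gradient force points toward the southwest (bearing 225°).
Geostrophic balance: in the Southern Hemisphere the Coriolis force deflects motion to the left, so the geostrophic wind blows 90° to the left of the pressure-gradient force (low pressure on the right).
Rotating 225° by 90° counterclockwise gives 135° — the wind blows toward the southeast.

135°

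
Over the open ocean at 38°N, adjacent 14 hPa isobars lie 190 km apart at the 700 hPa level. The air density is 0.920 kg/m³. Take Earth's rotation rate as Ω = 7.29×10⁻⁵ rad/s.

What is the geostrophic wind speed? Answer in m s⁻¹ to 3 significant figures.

Coriolis parameter at 38°N:
f = 2Ω sin φ = 2 × 7.29×10⁻⁵ × sin 38° = 8.98×10⁻⁵ s⁻¹
Pressure gradient: |∂P/∂n| = 1400 Pa / 190000 m = 7.37×10⁻³ Pa/m
Geostrophic balance (pressure-gradient force = Coriolis force):
V_g = (1/(fρ)) |∂P/∂n| = 7.37×10⁻³ / (8.98×10⁻⁵ × 0.920) = 89.2 m/s

89.2 m s⁻¹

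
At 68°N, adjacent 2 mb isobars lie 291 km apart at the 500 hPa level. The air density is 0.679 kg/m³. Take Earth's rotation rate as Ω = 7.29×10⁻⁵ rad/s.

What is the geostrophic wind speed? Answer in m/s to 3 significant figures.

7.49 m/s

Coriolis parameter at 68°N:
f = 2Ω sin φ = 2 × 7.29×10⁻⁵ × sin 68° = 1.35×10⁻⁴ s⁻¹
Pressure gradient: |∂P/∂n| = 200 Pa / 291000 m = 6.87×10⁻⁴ Pa/m
Geostrophic balance (pressure-gradient force = Coriolis force):
V_g = (1/(fρ)) |∂P/∂n| = 6.87×10⁻⁴ / (1.35×10⁻⁴ × 0.679) = 7.49 m/s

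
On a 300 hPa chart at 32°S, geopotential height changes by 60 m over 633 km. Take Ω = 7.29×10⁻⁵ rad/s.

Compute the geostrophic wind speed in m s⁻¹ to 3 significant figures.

12.0 m s⁻¹

Coriolis parameter at 32°S:
f = 2Ω sin φ = 2 × 7.29×10⁻⁵ × sin 32° = 7.73×10⁻⁵ s⁻¹
Height gradient: |∂Z/∂n| = 60 m / 633000 m = 9.48×10⁻⁵
On a pressure surface, geostrophic balance gives V_g = (g/f)|∂Z/∂n|:
V_g = 9.81 × 9.48×10⁻⁵ / 7.73×10⁻⁵ = 12.0 m/s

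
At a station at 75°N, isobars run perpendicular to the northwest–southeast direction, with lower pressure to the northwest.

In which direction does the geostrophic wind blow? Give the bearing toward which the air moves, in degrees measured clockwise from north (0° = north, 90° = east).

045°

The pressure-gradient force points toward the northwest (bearing 315°).
Geostrophic balance: in the Northern Hemisphere the Coriolis force deflects motion to the right, so the geostrophic wind blows 90° to the right of the pressure-gradient force (low pressure on the left).
Rotating 315° by 90° clockwise gives 045° — the wind blows toward the northeast.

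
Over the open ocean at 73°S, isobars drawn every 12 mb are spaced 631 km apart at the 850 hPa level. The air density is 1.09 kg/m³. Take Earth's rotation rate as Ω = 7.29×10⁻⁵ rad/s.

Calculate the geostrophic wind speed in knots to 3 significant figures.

24.3 knots

Coriolis parameter at 73°S:
f = 2Ω sin φ = 2 × 7.29×10⁻⁵ × sin 73° = 1.39×10⁻⁴ s⁻¹
Pressure gradient: |∂P/∂n| = 1200 Pa / 631000 m = 1.90×10⁻³ Pa/m
Geostrophic balance (pressure-gradient force = Coriolis force):
V_g = (1/(fρ)) |∂P/∂n| = 1.90×10⁻³ / (1.39×10⁻⁴ × 1.09) = 12.5 m/s
Converting: 12.5 m/s × 1.944 = 24.3 knots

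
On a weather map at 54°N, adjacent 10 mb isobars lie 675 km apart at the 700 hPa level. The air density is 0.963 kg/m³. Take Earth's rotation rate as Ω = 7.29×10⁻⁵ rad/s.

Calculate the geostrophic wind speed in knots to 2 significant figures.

Coriolis parameter at 54°N:
f = 2Ω sin φ = 2 × 7.29×10⁻⁵ × sin 54° = 1.18×10⁻⁴ s⁻¹
Pressure gradient: |∂P/∂n| = 1000 Pa / 675000 m = 1.48×10⁻³ Pa/m
Geostrophic balance (pressure-gradient force = Coriolis force):
V_g = (1/(fρ)) |∂P/∂n| = 1.48×10⁻³ / (1.18×10⁻⁴ × 0.963) = 13.0 m/s
Converting: 13.0 m/s × 1.944 = 25 knots

25 knots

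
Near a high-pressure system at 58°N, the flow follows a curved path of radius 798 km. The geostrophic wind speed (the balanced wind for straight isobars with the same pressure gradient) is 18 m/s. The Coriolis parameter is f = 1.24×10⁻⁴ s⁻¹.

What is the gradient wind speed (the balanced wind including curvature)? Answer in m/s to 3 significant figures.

23.7 m/s

Around a high, pressure-gradient force acts outward with centrifugal, so Coriolis balances both:
fV = (1/ρ)|∂P/∂n| + V²/R  →  V² − fR·V + fR·V_g = 0
With fR = 1.24×10⁻⁴ × 798×10³ m = 99.0 m/s:
V = [fR − √((fR)² − 4 fR V_g)]/2 = [99.0 − √(99.0² − 4×99.0×18)]/2 = 23.7 m/s
Supergeostrophic (V > V_g = 18 m/s), as expected around a high.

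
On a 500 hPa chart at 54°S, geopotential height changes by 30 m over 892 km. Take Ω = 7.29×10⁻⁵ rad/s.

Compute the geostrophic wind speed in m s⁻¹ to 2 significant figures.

2.8 m s⁻¹

Coriolis parameter at 54°S:
f = 2Ω sin φ = 2 × 7.29×10⁻⁵ × sin 54° = 1.18×10⁻⁴ s⁻¹
Height gradient: |∂Z/∂n| = 30 m / 892000 m = 3.36×10⁻⁵
On a pressure surface, geostrophic balance gives V_g = (g/f)|∂Z/∂n|:
V_g = 9.81 × 3.36×10⁻⁵ / 1.18×10⁻⁴ = 2.80 m/s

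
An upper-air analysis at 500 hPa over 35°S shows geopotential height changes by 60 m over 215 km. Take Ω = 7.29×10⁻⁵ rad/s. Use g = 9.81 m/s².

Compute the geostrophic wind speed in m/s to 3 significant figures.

32.7 m/s

Coriolis parameter at 35°S:
f = 2Ω sin φ = 2 × 7.29×10⁻⁵ × sin 35° = 8.36×10⁻⁵ s⁻¹
Height gradient: |∂Z/∂n| = 60 m / 215000 m = 2.79×10⁻⁴
On a pressure surface, geostrophic balance gives V_g = (g/f)|∂Z/∂n|:
V_g = 9.81 × 2.79×10⁻⁴ / 8.36×10⁻⁵ = 32.7 m/s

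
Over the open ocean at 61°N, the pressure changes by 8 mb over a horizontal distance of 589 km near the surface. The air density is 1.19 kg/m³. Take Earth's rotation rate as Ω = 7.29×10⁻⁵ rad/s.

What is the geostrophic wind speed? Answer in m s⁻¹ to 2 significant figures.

9.0 m s⁻¹

Coriolis parameter at 61°N:
f = 2Ω sin φ = 2 × 7.29×10⁻⁵ × sin 61° = 1.28×10⁻⁴ s⁻¹
Pressure gradient: |∂P/∂n| = 800 Pa / 589000 m = 1.36×10⁻³ Pa/m
Geostrophic balance (pressure-gradient force = Coriolis force):
V_g = (1/(fρ)) |∂P/∂n| = 1.36×10⁻³ / (1.28×10⁻⁴ × 1.19) = 8.95 m/s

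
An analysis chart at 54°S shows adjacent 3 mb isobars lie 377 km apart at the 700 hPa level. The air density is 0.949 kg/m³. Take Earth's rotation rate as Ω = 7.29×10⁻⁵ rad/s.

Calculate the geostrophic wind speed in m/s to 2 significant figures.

Coriolis parameter at 54°S:
f = 2Ω sin φ = 2 × 7.29×10⁻⁵ × sin 54° = 1.18×10⁻⁴ s⁻¹
Pressure gradient: |∂P/∂n| = 300 Pa / 377000 m = 7.96×10⁻⁴ Pa/m
Geostrophic balance (pressure-gradient force = Coriolis force):
V_g = (1/(fρ)) |∂P/∂n| = 7.96×10⁻⁴ / (1.18×10⁻⁴ × 0.949) = 7.11 m/s

7.1 m/s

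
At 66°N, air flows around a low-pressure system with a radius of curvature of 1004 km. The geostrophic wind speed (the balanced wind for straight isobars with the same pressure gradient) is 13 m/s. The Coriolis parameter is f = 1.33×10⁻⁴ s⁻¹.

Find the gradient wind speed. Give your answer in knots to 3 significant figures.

23.2 knots

Around a low, centrifugal force acts outward with Coriolis, so pressure-gradient force balances both:
(1/ρ)|∂P/∂n| = fV + V²/R  →  V² + fR·V − fR·V_g = 0
With fR = 1.33×10⁻⁴ × 1004×10³ m = 134 m/s:
V = [−fR + √((fR)² + 4 fR V_g)]/2 = [−134 + √(134² + 4×134×13)]/2 = 11.9 m/s
Subgeostrophic (V < V_g = 13 m/s), as expected around a low.
Converting: 11.9 m/s × 1.944 = 23.2 knots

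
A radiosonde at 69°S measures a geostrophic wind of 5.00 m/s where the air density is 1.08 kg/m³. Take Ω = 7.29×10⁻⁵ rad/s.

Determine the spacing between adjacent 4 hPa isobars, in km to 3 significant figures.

Coriolis parameter at 69°S:
f = 2Ω sin φ = 2 × 7.29×10⁻⁵ × sin 69° = 1.36×10⁻⁴ s⁻¹
Geostrophic balance rearranged: |∂P/∂n| = f ρ V_g
|∂P/∂n| = 1.36×10⁻⁴ × 1.08 × 5.00 = 7.35×10⁻⁴ Pa/m
Isobar spacing: Δn = ΔP/|∂P/∂n| = 400 Pa / 7.35×10⁻⁴ Pa/m = 544198 m ≈ 544 km

544 km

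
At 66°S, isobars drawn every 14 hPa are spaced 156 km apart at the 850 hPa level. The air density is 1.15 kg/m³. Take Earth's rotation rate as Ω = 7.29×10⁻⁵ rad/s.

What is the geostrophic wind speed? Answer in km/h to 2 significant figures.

210 km/h

Coriolis parameter at 66°S:
f = 2Ω sin φ = 2 × 7.29×10⁻⁵ × sin 66° = 1.33×10⁻⁴ s⁻¹
Pressure gradient: |∂P/∂n| = 1400 Pa / 156000 m = 8.97×10⁻³ Pa/m
Geostrophic balance (pressure-gradient force = Coriolis force):
V_g = (1/(fρ)) |∂P/∂n| = 8.97×10⁻³ / (1.33×10⁻⁴ × 1.15) = 58.6 m/s
Converting: 58.6 m/s × 3.6 = 210 km/h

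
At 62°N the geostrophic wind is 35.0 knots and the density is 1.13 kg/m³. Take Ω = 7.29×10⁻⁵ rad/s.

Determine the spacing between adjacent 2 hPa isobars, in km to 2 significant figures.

76 km

Coriolis parameter at 62°N:
f = 2Ω sin φ = 2 × 7.29×10⁻⁵ × sin 62° = 1.29×10⁻⁴ s⁻¹
Wind speed in SI: 35.0 knots = 18.0 m/s
Geostrophic balance rearranged: |∂P/∂n| = f ρ V_g
|∂P/∂n| = 1.29×10⁻⁴ × 1.13 × 18.0 = 2.62×10⁻³ Pa/m
Isobar spacing: Δn = ΔP/|∂P/∂n| = 200 Pa / 2.62×10⁻³ Pa/m = 76358 m ≈ 76 km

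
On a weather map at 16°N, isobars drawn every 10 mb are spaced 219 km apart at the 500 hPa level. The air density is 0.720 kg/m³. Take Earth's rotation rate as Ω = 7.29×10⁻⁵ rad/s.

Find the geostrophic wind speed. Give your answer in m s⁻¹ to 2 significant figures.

160 m s⁻¹

Coriolis parameter at 16°N:
f = 2Ω sin φ = 2 × 7.29×10⁻⁵ × sin 16° = 4.02×10⁻⁵ s⁻¹
Pressure gradient: |∂P/∂n| = 1000 Pa / 219000 m = 4.57×10⁻³ Pa/m
Geostrophic balance (pressure-gradient force = Coriolis force):
V_g = (1/(fρ)) |∂P/∂n| = 4.57×10⁻³ / (4.02×10⁻⁵ × 0.720) = 158 m/s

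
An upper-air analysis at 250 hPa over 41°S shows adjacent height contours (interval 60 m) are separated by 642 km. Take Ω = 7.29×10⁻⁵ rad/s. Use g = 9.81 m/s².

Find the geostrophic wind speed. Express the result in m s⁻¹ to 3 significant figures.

Coriolis parameter at 41°S:
f = 2Ω sin φ = 2 × 7.29×10⁻⁵ × sin 41° = 9.57×10⁻⁵ s⁻¹
Height gradient: |∂Z/∂n| = 60 m / 642000 m = 9.35×10⁻⁵
On a pressure surface, geostrophic balance gives V_g = (g/f)|∂Z/∂n|:
V_g = 9.81 × 9.35×10⁻⁵ / 9.57×10⁻⁵ = 9.58 m/s

9.58 m s⁻¹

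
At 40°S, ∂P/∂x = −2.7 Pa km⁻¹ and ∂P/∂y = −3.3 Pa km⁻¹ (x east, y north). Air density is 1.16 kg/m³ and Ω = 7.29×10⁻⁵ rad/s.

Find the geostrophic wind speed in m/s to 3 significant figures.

Coriolis parameter at 40°S:
f = 2Ω sin φ = 2 × 7.29×10⁻⁵ × sin 40° = 9.37×10⁻⁵ s⁻¹
In the Southern Hemisphere f is negative: f = −9.37×10⁻⁵ s⁻¹.
Component geostrophic relations (x east, y north):
u_g = −(1/(fρ)) ∂P/∂y,  v_g = (1/(fρ)) ∂P/∂x
u_g = −(−3.3×10⁻³)/(−9.37×10⁻⁵ × 1.16) = −30.4 m/s;  v_g = (−2.7×10⁻³)/(−9.37×10⁻⁵ × 1.16) = 24.8 m/s
|V_g| = √(u_g² + v_g²) = 39.2 m/s

39.2 m/s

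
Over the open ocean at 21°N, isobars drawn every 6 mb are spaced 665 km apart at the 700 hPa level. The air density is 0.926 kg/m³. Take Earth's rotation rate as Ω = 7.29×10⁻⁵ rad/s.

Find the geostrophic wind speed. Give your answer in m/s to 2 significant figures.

19 m/s

Coriolis parameter at 21°N:
f = 2Ω sin φ = 2 × 7.29×10⁻⁵ × sin 21° = 5.23×10⁻⁵ s⁻¹
Pressure gradient: |∂P/∂n| = 600 Pa / 665000 m = 9.02×10⁻⁴ Pa/m
Geostrophic balance (pressure-gradient force = Coriolis force):
V_g = (1/(fρ)) |∂P/∂n| = 9.02×10⁻⁴ / (5.23×10⁻⁵ × 0.926) = 18.6 m/s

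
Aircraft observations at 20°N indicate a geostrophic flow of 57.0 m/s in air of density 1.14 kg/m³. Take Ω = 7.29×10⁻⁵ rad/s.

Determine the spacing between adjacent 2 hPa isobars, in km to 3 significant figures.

Coriolis parameter at 20°N:
f = 2Ω sin φ = 2 × 7.29×10⁻⁵ × sin 20° = 4.99×10⁻⁵ s⁻¹
Geostrophic balance rearranged: |∂P/∂n| = f ρ V_g
|∂P/∂n| = 4.99×10⁻⁵ × 1.14 × 57.0 = 3.24×10⁻³ Pa/m
Isobar spacing: Δn = ΔP/|∂P/∂n| = 200 Pa / 3.24×10⁻³ Pa/m = 61722 m ≈ 61.7 km

61.7 km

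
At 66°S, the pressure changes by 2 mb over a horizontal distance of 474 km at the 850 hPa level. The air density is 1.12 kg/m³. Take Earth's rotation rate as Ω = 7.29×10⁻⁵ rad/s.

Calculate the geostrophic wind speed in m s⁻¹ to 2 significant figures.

Coriolis parameter at 66°S:
f = 2Ω sin φ = 2 × 7.29×10⁻⁵ × sin 66° = 1.33×10⁻⁴ s⁻¹
Pressure gradient: |∂P/∂n| = 200 Pa / 474000 m = 4.22×10⁻⁴ Pa/m
Geostrophic balance (pressure-gradient force = Coriolis force):
V_g = (1/(fρ)) |∂P/∂n| = 4.22×10⁻⁴ / (1.33×10⁻⁴ × 1.12) = 2.83 m/s

2.8 m s⁻¹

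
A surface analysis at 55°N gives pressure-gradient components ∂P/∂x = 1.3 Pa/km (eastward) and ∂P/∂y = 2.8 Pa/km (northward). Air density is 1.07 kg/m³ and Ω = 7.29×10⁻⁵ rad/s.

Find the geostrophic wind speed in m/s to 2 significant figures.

24 m/s

Coriolis parameter at 55°N:
f = 2Ω sin φ = 2 × 7.29×10⁻⁵ × sin 55° = 1.19×10⁻⁴ s⁻¹
Component geostrophic relations (x east, y north):
u_g = −(1/(fρ)) ∂P/∂y,  v_g = (1/(fρ)) ∂P/∂x
u_g = −(2.8×10⁻³)/(1.19×10⁻⁴ × 1.07) = −21.9 m/s;  v_g = (1.3×10⁻³)/(1.19×10⁻⁴ × 1.07) = 10.2 m/s
|V_g| = √(u_g² + v_g²) = 24.2 m/s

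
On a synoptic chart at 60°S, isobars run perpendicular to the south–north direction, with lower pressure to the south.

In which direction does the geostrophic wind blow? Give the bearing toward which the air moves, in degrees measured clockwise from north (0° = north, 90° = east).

The pressure-gradient force points toward the south (bearing 180°).
Geostrophic balance: in the Southern Hemisphere the Coriolis force deflects motion to the left, so the geostrophic wind blows 90° to the left of the pressure-gradient force (low pressure on the right).
Rotating 180° by 90° counterclockwise gives 090° — the wind blows toward the east.

090°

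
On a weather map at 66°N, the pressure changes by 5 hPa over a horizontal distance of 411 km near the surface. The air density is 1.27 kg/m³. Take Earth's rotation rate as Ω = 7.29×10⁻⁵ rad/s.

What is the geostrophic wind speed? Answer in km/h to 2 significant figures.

26 km/h

Coriolis parameter at 66°N:
f = 2Ω sin φ = 2 × 7.29×10⁻⁵ × sin 66° = 1.33×10⁻⁴ s⁻¹
Pressure gradient: |∂P/∂n| = 500 Pa / 411000 m = 1.22×10⁻³ Pa/m
Geostrophic balance (pressure-gradient force = Coriolis force):
V_g = (1/(fρ)) |∂P/∂n| = 1.22×10⁻³ / (1.33×10⁻⁴ × 1.27) = 7.19 m/s
Converting: 7.19 m/s × 3.6 = 26 km/h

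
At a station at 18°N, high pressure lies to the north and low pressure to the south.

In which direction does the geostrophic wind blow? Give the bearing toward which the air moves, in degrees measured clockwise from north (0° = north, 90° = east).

The pressure-gradient force points toward the south (bearing 180°).
Geostrophic balance: in the Northern Hemisphere the Coriolis force deflects motion to the right, so the geostrophic wind blows 90° to the right of the pressure-gradient force (low pressure on the left).
Rotating 180° by 90° clockwise gives 270° — the wind blows toward the west.

270°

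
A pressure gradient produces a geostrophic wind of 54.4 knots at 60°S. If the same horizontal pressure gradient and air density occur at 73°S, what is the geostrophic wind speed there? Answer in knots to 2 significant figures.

49 knots

With the same pressure gradient and density, V_g ∝ 1/f ∝ 1/sin φ.
V₂ = V₁ · sin φ₁ / sin φ₂ = 54.4 × sin 60° / sin 73°
V₂ = 54.4 × 0.8660/0.9563 = 49 knots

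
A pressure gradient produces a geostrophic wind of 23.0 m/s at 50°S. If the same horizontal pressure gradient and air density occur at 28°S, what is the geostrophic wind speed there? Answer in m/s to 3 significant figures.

With the same pressure gradient and density, V_g ∝ 1/f ∝ 1/sin φ.
V₂ = V₁ · sin φ₁ / sin φ₂ = 23.0 × sin 50° / sin 28°
V₂ = 23.0 × 0.7660/0.4695 = 37.5 m/s

37.5 m/s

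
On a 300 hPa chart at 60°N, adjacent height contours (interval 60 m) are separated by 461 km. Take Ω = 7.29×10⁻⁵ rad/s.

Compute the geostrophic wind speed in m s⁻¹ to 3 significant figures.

10.1 m s⁻¹

Coriolis parameter at 60°N:
f = 2Ω sin φ = 2 × 7.29×10⁻⁵ × sin 60° = 1.26×10⁻⁴ s⁻¹
Height gradient: |∂Z/∂n| = 60 m / 461000 m = 1.30×10⁻⁴
On a pressure surface, geostrophic balance gives V_g = (g/f)|∂Z/∂n|:
V_g = 9.81 × 1.30×10⁻⁴ / 1.26×10⁻⁴ = 10.1 m/s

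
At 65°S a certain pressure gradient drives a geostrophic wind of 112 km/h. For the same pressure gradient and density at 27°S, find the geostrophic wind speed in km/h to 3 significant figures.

224 km/h

With the same pressure gradient and density, V_g ∝ 1/f ∝ 1/sin φ.
V₂ = V₁ · sin φ₁ / sin φ₂ = 112 × sin 65° / sin 27°
V₂ = 112 × 0.9063/0.4540 = 224 km/h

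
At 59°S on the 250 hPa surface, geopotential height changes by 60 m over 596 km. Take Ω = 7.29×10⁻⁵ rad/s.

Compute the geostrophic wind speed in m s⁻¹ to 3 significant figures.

Coriolis parameter at 59°S:
f = 2Ω sin φ = 2 × 7.29×10⁻⁵ × sin 59° = 1.25×10⁻⁴ s⁻¹
Height gradient: |∂Z/∂n| = 60 m / 596000 m = 1.01×10⁻⁴
On a pressure surface, geostrophic balance gives V_g = (g/f)|∂Z/∂n|:
V_g = 9.81 × 1.01×10⁻⁴ / 1.25×10⁻⁴ = 7.90 m/s

7.90 m s⁻¹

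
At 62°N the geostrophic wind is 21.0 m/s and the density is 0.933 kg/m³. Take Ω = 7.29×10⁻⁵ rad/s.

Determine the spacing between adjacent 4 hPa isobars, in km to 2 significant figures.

Coriolis parameter at 62°N:
f = 2Ω sin φ = 2 × 7.29×10⁻⁵ × sin 62° = 1.29×10⁻⁴ s⁻¹
Geostrophic balance rearranged: |∂P/∂n| = f ρ V_g
|∂P/∂n| = 1.29×10⁻⁴ × 0.933 × 21.0 = 2.52×10⁻³ Pa/m
Isobar spacing: Δn = ΔP/|∂P/∂n| = 400 Pa / 2.52×10⁻³ Pa/m = 158587 m ≈ 160 km

160 km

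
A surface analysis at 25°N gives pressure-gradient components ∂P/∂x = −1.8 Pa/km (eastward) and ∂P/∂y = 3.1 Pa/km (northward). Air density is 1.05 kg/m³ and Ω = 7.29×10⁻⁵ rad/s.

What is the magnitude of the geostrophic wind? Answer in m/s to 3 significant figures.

Coriolis parameter at 25°N:
f = 2Ω sin φ = 2 × 7.29×10⁻⁵ × sin 25° = 6.16×10⁻⁵ s⁻¹
Component geostrophic relations (x east, y north):
u_g = −(1/(fρ)) ∂P/∂y,  v_g = (1/(fρ)) ∂P/∂x
u_g = −(3.1×10⁻³)/(6.16×10⁻⁵ × 1.05) = −47.9 m/s;  v_g = (−1.8×10⁻³)/(6.16×10⁻⁵ × 1.05) = −27.8 m/s
|V_g| = √(u_g² + v_g²) = 55.4 m/s

55.4 m/s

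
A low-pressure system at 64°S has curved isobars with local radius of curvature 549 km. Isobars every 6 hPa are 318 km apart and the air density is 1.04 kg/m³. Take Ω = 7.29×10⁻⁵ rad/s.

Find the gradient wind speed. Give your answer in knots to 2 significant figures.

23 knots

Coriolis parameter at 64°S:
f = 2Ω sin φ = 2 × 7.29×10⁻⁵ × sin 64° = 1.31×10⁻⁴ s⁻¹
Pressure gradient: |∂P/∂n| = 600 Pa / 318000 m = 1.89×10⁻³ Pa/m
Geostrophic speed: V_g = |∂P/∂n|/(fρ) = 1.89×10⁻³/(1.31×10⁻⁴ × 1.04) = 13.8 m/s
Around a low, centrifugal force acts outward with Coriolis, so pressure-gradient force balances both:
(1/ρ)|∂P/∂n| = fV + V²/R  →  V² + fR·V − fR·V_g = 0
With fR = 1.31×10⁻⁴ × 549×10³ m = 71.9 m/s:
V = [−fR + √((fR)² + 4 fR V_g)]/2 = [−71.9 + √(71.9² + 4×71.9×13.8)]/2 = 11.9 m/s
Subgeostrophic (V < V_g = 13.8 m/s), as expected around a low.
Converting: 11.9 m/s × 1.944 = 23 knots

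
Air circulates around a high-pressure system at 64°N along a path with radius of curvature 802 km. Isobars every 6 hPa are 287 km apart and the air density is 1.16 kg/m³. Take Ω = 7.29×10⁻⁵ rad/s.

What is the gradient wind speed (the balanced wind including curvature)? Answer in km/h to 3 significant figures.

Coriolis parameter at 64°N:
f = 2Ω sin φ = 2 × 7.29×10⁻⁵ × sin 64° = 1.31×10⁻⁴ s⁻¹
Pressure gradient: |∂P/∂n| = 600 Pa / 287000 m = 2.09×10⁻³ Pa/m
Geostrophic speed: V_g = |∂P/∂n|/(fρ) = 2.09×10⁻³/(1.31×10⁻⁴ × 1.16) = 13.8 m/s
Around a high, pressure-gradient force acts outward with centrifugal, so Coriolis balances both:
fV = (1/ρ)|∂P/∂n| + V²/R  →  V² − fR·V + fR·V_g = 0
With fR = 1.31×10⁻⁴ × 802×10³ m = 105 m/s:
V = [fR − √((fR)² − 4 fR V_g)]/2 = [105 − √(105² − 4×105×13.8)]/2 = 16.3 m/s
Supergeostrophic (V > V_g = 13.8 m/s), as expected around a high.
Converting: 16.3 m/s × 3.6 = 58.6 km/h

58.6 km/h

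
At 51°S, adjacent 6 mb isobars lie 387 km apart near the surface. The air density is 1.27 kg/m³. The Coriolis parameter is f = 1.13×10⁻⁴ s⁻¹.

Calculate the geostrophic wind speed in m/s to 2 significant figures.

Pressure gradient: |∂P/∂n| = 600 Pa / 387000 m = 1.55×10⁻³ Pa/m
Geostrophic balance (pressure-gradient force = Coriolis force):
V_g = (1/(fρ)) |∂P/∂n| = 1.55×10⁻³ / (1.13×10⁻⁴ × 1.27) = 10.8 m/s

11 m/s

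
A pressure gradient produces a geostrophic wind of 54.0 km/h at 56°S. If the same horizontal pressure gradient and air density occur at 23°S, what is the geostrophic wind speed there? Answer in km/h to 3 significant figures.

115 km/h

With the same pressure gradient and density, V_g ∝ 1/f ∝ 1/sin φ.
V₂ = V₁ · sin φ₁ / sin φ₂ = 54.0 × sin 56° / sin 23°
V₂ = 54.0 × 0.8290/0.3907 = 115 km/h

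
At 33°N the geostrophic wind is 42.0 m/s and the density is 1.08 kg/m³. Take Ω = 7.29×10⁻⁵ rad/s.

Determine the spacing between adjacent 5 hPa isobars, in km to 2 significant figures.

Coriolis parameter at 33°N:
f = 2Ω sin φ = 2 × 7.29×10⁻⁵ × sin 33° = 7.94×10⁻⁵ s⁻¹
Geostrophic balance rearranged: |∂P/∂n| = f ρ V_g
|∂P/∂n| = 7.94×10⁻⁵ × 1.08 × 42.0 = 3.60×10⁻³ Pa/m
Isobar spacing: Δn = ΔP/|∂P/∂n| = 500 Pa / 3.60×10⁻³ Pa/m = 138813 m ≈ 140 km

140 km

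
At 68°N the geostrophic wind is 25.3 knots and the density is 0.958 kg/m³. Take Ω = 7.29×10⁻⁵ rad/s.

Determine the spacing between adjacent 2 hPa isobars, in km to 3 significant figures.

Coriolis parameter at 68°N:
f = 2Ω sin φ = 2 × 7.29×10⁻⁵ × sin 68° = 1.35×10⁻⁴ s⁻¹
Wind speed in SI: 25.3 knots = 13.0 m/s
Geostrophic balance rearranged: |∂P/∂n| = f ρ V_g
|∂P/∂n| = 1.35×10⁻⁴ × 0.958 × 13.0 = 1.69×10⁻³ Pa/m
Isobar spacing: Δn = ΔP/|∂P/∂n| = 200 Pa / 1.69×10⁻³ Pa/m = 118654 m ≈ 119 km

119 km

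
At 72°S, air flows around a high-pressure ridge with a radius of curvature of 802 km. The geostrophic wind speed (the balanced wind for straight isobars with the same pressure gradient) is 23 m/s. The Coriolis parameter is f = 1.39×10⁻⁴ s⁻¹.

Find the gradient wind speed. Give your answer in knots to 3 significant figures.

Around a high, pressure-gradient force acts outward with centrifugal, so Coriolis balances both:
fV = (1/ρ)|∂P/∂n| + V²/R  →  V² − fR·V + fR·V_g = 0
With fR = 1.39×10⁻⁴ × 802×10³ m = 111 m/s:
V = [fR − √((fR)² − 4 fR V_g)]/2 = [111 − √(111² − 4×111×23)]/2 = 32.4 m/s
Supergeostrophic (V > V_g = 23 m/s), as expected around a high.
Converting: 32.4 m/s × 1.944 = 63.1 knots

63.1 knots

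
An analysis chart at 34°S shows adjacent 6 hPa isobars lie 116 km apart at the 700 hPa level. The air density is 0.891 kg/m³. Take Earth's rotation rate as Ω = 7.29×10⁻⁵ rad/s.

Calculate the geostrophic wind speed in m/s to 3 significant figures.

71.2 m/s

Coriolis parameter at 34°S:
f = 2Ω sin φ = 2 × 7.29×10⁻⁵ × sin 34° = 8.15×10⁻⁵ s⁻¹
Pressure gradient: |∂P/∂n| = 600 Pa / 116000 m = 5.17×10⁻³ Pa/m
Geostrophic balance (pressure-gradient force = Coriolis force):
V_g = (1/(fρ)) |∂P/∂n| = 5.17×10⁻³ / (8.15×10⁻⁵ × 0.891) = 71.2 m/s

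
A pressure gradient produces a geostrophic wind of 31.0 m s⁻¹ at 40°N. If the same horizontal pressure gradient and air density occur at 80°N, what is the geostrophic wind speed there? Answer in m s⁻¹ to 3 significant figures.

With the same pressure gradient and density, V_g ∝ 1/f ∝ 1/sin φ.
V₂ = V₁ · sin φ₁ / sin φ₂ = 31.0 × sin 40° / sin 80°
V₂ = 31.0 × 0.6428/0.9848 = 20.2 m s⁻¹

20.2 m s⁻¹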